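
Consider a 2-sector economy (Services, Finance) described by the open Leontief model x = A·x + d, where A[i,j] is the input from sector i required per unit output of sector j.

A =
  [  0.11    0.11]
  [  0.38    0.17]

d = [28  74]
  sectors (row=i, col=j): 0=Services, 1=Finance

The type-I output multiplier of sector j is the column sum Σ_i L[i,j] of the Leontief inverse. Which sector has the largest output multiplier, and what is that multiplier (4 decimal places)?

Services (1.7363)

Form M = I − A:
  [  0.89   -0.11]
  [ -0.38    0.83]
Leontief inverse L = M⁻¹:
  [  1.1910    0.1578]
  [  0.5453    1.2771]
Total output x = L · d:
  x_0 = 1.1910·28 + 0.1578·74 = 45.0280
  x_1 = 0.5453·28 + 1.2771·74 = 109.7718
Output multipliers (column sums of L):
  Services: 1.7363
  Finance: 1.4349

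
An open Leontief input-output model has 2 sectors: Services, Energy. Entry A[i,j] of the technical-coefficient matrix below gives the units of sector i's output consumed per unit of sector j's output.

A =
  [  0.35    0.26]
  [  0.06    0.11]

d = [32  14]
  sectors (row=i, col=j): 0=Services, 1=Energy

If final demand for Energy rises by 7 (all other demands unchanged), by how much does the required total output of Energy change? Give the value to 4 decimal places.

Form M = I − A:
  [  0.65   -0.26]
  [ -0.06    0.89]
Leontief inverse L = M⁻¹:
  [  1.5811    0.4619]
  [  0.1066    1.1547]
Total output x = L · d:
  x_0 = 1.5811·32 + 0.4619·14 = 57.0616
  x_1 = 0.1066·32 + 1.1547·14 = 19.5772
Δx_1 = L[1,1] · Δd_1 = 1.1547 · 7 = 8.0831

8.0831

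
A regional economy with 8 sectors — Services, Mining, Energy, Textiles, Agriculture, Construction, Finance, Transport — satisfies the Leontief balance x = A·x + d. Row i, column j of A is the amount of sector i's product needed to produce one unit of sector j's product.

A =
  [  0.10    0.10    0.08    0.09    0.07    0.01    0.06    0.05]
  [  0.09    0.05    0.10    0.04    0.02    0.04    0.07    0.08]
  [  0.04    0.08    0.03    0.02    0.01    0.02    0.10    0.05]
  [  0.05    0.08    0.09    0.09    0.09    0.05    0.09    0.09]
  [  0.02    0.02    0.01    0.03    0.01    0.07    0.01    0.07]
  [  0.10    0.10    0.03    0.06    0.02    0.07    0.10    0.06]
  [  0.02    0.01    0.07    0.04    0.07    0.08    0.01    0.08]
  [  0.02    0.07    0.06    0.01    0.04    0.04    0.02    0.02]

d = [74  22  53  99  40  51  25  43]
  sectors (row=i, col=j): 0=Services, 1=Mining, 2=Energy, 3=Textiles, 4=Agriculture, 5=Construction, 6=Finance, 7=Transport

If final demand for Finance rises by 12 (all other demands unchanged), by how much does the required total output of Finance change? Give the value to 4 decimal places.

Form M = I − A:
  [  0.90   -0.10   -0.08   -0.09   -0.07   -0.01   -0.06   -0.05]
  [ -0.09    0.95   -0.10   -0.04   -0.02   -0.04   -0.07   -0.08]
  [ -0.04   -0.08    0.97   -0.02   -0.01   -0.02   -0.10   -0.05]
  [ -0.05   -0.08   -0.09    0.91   -0.09   -0.05   -0.09   -0.09]
  [ -0.02   -0.02   -0.01   -0.03    0.99   -0.07   -0.01   -0.07]
  [ -0.10   -0.10   -0.03   -0.06   -0.02    0.93   -0.10   -0.06]
  [ -0.02   -0.01   -0.07   -0.04   -0.07   -0.08    0.99   -0.08]
  [ -0.02   -0.07   -0.06   -0.01   -0.04   -0.04   -0.02    0.98]
Leontief inverse L = M⁻¹:
  [  1.1550    0.1628    0.1431    0.1382    0.1129    0.0534    0.1174    0.1131]
  [  0.1372    1.1068    0.1525    0.0792    0.0561    0.0768    0.1201    0.1309]
  [  0.0729    0.1156    1.0701    0.0470    0.0365    0.0492    0.1321    0.0885]
  [  0.1060    0.1469    0.1547    1.1388    0.1347    0.1019    0.1508    0.1580]
  [  0.0452    0.0505    0.0354    0.0499    1.0274    0.0906    0.0359    0.0947]
  [  0.1580    0.1631    0.0939    0.1087    0.0638    1.1153    0.1562    0.1217]
  [  0.0540    0.0535    0.1036    0.0677    0.0932    0.1110    1.0483    0.1177]
  [  0.0483    0.1008    0.0883    0.0308    0.0564    0.0621    0.0498    1.0503]
Total output x = L · d:
  x_0 = 1.1550·74 + 0.1628·22 + 0.1431·53 + 0.1382·99 + 0.1129·40 + 0.0534·51 + 0.1174·25 + 0.1131·43 = 125.3563
  x_1 = 0.1372·74 + 1.1068·22 + 0.1525·53 + 0.0792·99 + 0.0561·40 + 0.0768·51 + 0.1201·25 + 0.1309·43 = 65.2221
  x_2 = 0.0729·74 + 0.1156·22 + 1.0701·53 + 0.0470·99 + 0.0365·40 + 0.0492·51 + 0.1321·25 + 0.0885·43 = 80.3890
  x_3 = 0.1060·74 + 0.1469·22 + 0.1547·53 + 1.1388·99 + 0.1347·40 + 0.1019·51 + 0.1508·25 + 0.1580·43 = 153.1659
  x_4 = 0.0452·74 + 0.0505·22 + 0.0354·53 + 0.0499·99 + 1.0274·40 + 0.0906·51 + 0.0359·25 + 0.0947·43 = 61.9569
  x_5 = 0.1580·74 + 0.1631·22 + 0.0939·53 + 0.1087·99 + 0.0638·40 + 1.1153·51 + 0.1562·25 + 0.1217·43 = 99.5943
  x_6 = 0.0540·74 + 0.0535·22 + 0.1036·53 + 0.0677·99 + 0.0932·40 + 0.1110·51 + 1.0483·25 + 0.1177·43 = 58.0266
  x_7 = 0.0483·74 + 0.1008·22 + 0.0883·53 + 0.0308·99 + 0.0564·40 + 0.0621·51 + 0.0498·25 + 1.0503·43 = 65.3574
Δx_6 = L[6,6] · Δd_6 = 1.0483 · 12 = 12.5797

12.5797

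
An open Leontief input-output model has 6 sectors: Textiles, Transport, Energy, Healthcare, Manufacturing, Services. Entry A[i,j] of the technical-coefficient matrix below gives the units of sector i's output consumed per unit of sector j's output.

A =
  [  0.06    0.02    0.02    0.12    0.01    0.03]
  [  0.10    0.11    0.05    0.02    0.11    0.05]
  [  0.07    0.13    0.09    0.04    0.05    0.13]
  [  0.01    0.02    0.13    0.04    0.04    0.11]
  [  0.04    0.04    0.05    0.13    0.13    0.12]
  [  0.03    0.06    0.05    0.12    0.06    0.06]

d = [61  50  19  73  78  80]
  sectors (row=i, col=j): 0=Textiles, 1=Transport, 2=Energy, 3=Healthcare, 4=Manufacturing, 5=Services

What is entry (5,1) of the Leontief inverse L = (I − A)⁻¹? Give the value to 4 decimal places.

L[5,1] = 0.0994

Form M = I − A:
  [  0.94   -0.02   -0.02   -0.12   -0.01   -0.03]
  [ -0.10    0.89   -0.05   -0.02   -0.11   -0.05]
  [ -0.07   -0.13    0.91   -0.04   -0.05   -0.13]
  [ -0.01   -0.02   -0.13    0.96   -0.04   -0.11]
  [ -0.04   -0.04   -0.05   -0.13    0.87   -0.12]
  [ -0.03   -0.06   -0.05   -0.12   -0.06    0.94]
Leontief inverse L = M⁻¹:
  [  1.0772    0.0411    0.0528    0.1502    0.0320    0.0655]
  [  0.1414    1.1570    0.0934    0.0817    0.1646    0.1095]
  [  0.1176    0.1904    1.1440    0.1060    0.1097    0.1985]
  [  0.0401    0.0654    0.1733    1.0869    0.0801    0.1661]
  [  0.0770    0.0895    0.1118    0.2022    1.1910    0.1984]
  [  0.0597    0.0994    0.0978    0.1673    0.1036    1.1173]
Total output x = L · d:
  x_0 = 1.0772·61 + 0.0411·50 + 0.0528·19 + 0.1502·73 + 0.0320·78 + 0.0655·80 = 87.4776
  x_1 = 0.1414·61 + 1.1570·50 + 0.0934·19 + 0.0817·73 + 0.1646·78 + 0.1095·80 = 95.8154
  x_2 = 0.1176·61 + 0.1904·50 + 1.1440·19 + 0.1060·73 + 0.1097·78 + 0.1985·80 = 70.6117
  x_3 = 0.0401·61 + 0.0654·50 + 0.1733·19 + 1.0869·73 + 0.0801·78 + 0.1661·80 = 107.8964
  x_4 = 0.0770·61 + 0.0895·50 + 0.1118·19 + 0.2022·73 + 1.1910·78 + 0.1984·80 = 134.8355
  x_5 = 0.0597·61 + 0.0994·50 + 0.0978·19 + 0.1673·73 + 0.1036·78 + 1.1173·80 = 120.1506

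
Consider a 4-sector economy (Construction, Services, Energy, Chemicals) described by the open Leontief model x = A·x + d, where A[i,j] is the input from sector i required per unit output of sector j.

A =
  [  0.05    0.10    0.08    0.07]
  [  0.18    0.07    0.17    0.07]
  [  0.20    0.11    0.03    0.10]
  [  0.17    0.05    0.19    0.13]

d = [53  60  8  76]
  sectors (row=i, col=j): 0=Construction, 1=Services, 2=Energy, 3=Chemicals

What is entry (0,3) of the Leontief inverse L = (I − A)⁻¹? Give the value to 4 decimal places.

Form M = I − A:
  [  0.95   -0.10   -0.08   -0.07]
  [ -0.18    0.93   -0.17   -0.07]
  [ -0.20   -0.11    0.97   -0.10]
  [ -0.17   -0.05   -0.19    0.87]
Leontief inverse L = M⁻¹:
  [  1.1313    0.1448    0.1420    0.1190]
  [  0.2963    1.1449    0.2535    0.1451]
  [  0.2981    0.1733    1.1185    0.1665]
  [  0.3032    0.1319    0.2866    1.2174]
Total output x = L · d:
  x_0 = 1.1313·53 + 0.1448·60 + 0.1420·8 + 0.1190·76 = 78.8263
  x_1 = 0.2963·53 + 1.1449·60 + 0.2535·8 + 0.1451·76 = 97.4521
  x_2 = 0.2981·53 + 0.1733·60 + 1.1185·8 + 0.1665·76 = 47.7988
  x_3 = 0.3032·53 + 0.1319·60 + 0.2866·8 + 1.2174·76 = 118.7987

L[0,3] = 0.1190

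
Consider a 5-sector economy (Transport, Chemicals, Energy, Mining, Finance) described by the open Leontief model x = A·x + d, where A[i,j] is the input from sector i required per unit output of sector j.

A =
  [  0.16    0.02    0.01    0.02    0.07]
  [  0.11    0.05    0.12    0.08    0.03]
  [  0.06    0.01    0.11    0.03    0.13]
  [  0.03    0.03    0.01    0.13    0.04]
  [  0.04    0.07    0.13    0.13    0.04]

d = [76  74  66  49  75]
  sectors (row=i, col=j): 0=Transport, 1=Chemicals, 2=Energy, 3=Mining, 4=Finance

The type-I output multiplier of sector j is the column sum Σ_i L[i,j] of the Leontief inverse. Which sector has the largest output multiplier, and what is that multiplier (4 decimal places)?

Transport (1.5922)

Form M = I − A:
  [  0.84   -0.02   -0.01   -0.02   -0.07]
  [ -0.11    0.95   -0.12   -0.08   -0.03]
  [ -0.06   -0.01    0.89   -0.03   -0.13]
  [ -0.03   -0.03   -0.01    0.87   -0.04]
  [ -0.04   -0.07   -0.13   -0.13    0.96]
Leontief inverse L = M⁻¹:
  [  1.2035    0.0341    0.0325    0.0461    0.0951]
  [  0.1585    1.0666    0.1573    0.1178    0.0711]
  [  0.0966    0.0287    1.1537    0.0696    0.1671]
  [  0.0518    0.0424    0.0278    1.1640    0.0574]
  [  0.0818    0.0888    0.1728    0.1776    1.0812]
Total output x = L · d:
  x_0 = 1.2035·76 + 0.0341·74 + 0.0325·66 + 0.0461·49 + 0.0951·75 = 105.5342
  x_1 = 0.1585·76 + 1.0666·74 + 0.1573·66 + 0.1178·49 + 0.0711·75 = 112.4574
  x_2 = 0.0966·76 + 0.0287·74 + 1.1537·66 + 0.0696·49 + 0.1671·75 = 101.5532
  x_3 = 0.0518·76 + 0.0424·74 + 0.0278·66 + 1.1640·49 + 0.0574·75 = 70.2468
  x_4 = 0.0818·76 + 0.0888·74 + 0.1728·66 + 0.1776·49 + 1.0812·75 = 113.9869
Output multipliers (column sums of L):
  Transport: 1.5922
  Chemicals: 1.2606
  Energy: 1.5441
  Mining: 1.5751
  Finance: 1.4719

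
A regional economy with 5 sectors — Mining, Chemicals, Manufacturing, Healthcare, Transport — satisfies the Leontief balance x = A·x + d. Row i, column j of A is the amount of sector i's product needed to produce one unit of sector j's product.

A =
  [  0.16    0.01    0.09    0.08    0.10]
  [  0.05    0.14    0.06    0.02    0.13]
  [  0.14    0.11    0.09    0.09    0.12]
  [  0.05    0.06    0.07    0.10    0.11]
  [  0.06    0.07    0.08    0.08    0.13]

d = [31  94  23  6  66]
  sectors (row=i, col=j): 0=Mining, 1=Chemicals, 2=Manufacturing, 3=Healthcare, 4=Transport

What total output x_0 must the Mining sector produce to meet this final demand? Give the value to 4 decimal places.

61.1789

Form M = I − A:
  [  0.84   -0.01   -0.09   -0.08   -0.10]
  [ -0.05    0.86   -0.06   -0.02   -0.13]
  [ -0.14   -0.11    0.91   -0.09   -0.12]
  [ -0.05   -0.06   -0.07    0.90   -0.11]
  [ -0.06   -0.07   -0.08   -0.08    0.87]
Leontief inverse L = M⁻¹:
  [  1.2421    0.0599    0.1547    0.1442    0.1913]
  [  0.1100    1.2010    0.1142    0.0671    0.2163]
  [  0.2318    0.1825    1.1670    0.1623    0.2354]
  [  0.1098    0.1132    0.1239    1.1529    0.1924]
  [  0.1259    0.1279    0.1386    0.1363    1.2194]
Total output x = L · d:
  x_0 = 1.2421·31 + 0.0599·94 + 0.1547·23 + 0.1442·6 + 0.1913·66 = 61.1789
  x_1 = 0.1100·31 + 1.2010·94 + 0.1142·23 + 0.0671·6 + 0.2163·66 = 133.6096
  x_2 = 0.2318·31 + 0.1825·94 + 1.1670·23 + 0.1623·6 + 0.2354·66 = 67.6897
  x_3 = 0.1098·31 + 0.1132·94 + 0.1239·23 + 1.1529·6 + 0.1924·66 = 36.5103
  x_4 = 0.1259·31 + 0.1279·94 + 0.1386·23 + 0.1363·6 + 1.2194·66 = 100.4131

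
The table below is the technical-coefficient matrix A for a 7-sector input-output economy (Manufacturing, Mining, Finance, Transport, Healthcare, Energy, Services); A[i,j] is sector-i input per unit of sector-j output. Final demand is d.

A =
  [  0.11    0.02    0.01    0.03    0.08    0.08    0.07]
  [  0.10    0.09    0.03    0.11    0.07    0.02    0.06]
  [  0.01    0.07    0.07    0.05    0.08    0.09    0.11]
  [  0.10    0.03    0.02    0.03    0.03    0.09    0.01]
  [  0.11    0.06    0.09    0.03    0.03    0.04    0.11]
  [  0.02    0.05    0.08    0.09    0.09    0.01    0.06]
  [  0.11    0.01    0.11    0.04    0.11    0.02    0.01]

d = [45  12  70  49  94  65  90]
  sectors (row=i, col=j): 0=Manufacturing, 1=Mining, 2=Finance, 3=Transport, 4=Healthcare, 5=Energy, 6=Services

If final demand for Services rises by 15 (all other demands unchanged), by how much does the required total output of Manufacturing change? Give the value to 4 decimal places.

1.6970

Form M = I − A:
  [  0.89   -0.02   -0.01   -0.03   -0.08   -0.08   -0.07]
  [ -0.10    0.91   -0.03   -0.11   -0.07   -0.02   -0.06]
  [ -0.01   -0.07    0.93   -0.05   -0.08   -0.09   -0.11]
  [ -0.10   -0.03   -0.02    0.97   -0.03   -0.09   -0.01]
  [ -0.11   -0.06   -0.09   -0.03    0.97   -0.04   -0.11]
  [ -0.02   -0.05   -0.08   -0.09   -0.09    0.99   -0.06]
  [ -0.11   -0.01   -0.11   -0.04   -0.11   -0.02    0.99]
Leontief inverse L = M⁻¹:
  [  1.1692    0.0477    0.0511    0.0634    0.1294    0.1134    0.1131]
  [  0.1745    1.1262    0.0718    0.1511    0.1244    0.0643    0.1078]
  [  0.0758    0.1094    1.1253    0.0957    0.1401    0.1283    0.1613]
  [  0.1419    0.0531    0.0478    1.0585    0.0680    0.1168    0.0439]
  [  0.1770    0.0952    0.1383    0.0715    1.0919    0.0827    0.1607]
  [  0.0777    0.0828    0.1217    0.1238    0.1352    1.0479    0.1038]
  [  0.1671    0.0432    0.1512    0.0724    0.1580    0.0626    1.0634]
Total output x = L · d:
  x_0 = 1.1692·45 + 0.0477·12 + 0.0511·70 + 0.0634·49 + 0.1294·94 + 0.1134·65 + 0.1131·90 = 89.5850
  x_1 = 0.1745·45 + 1.1262·12 + 0.0718·70 + 0.1511·49 + 0.1244·94 + 0.0643·65 + 0.1078·90 = 59.3733
  x_2 = 0.0758·45 + 0.1094·12 + 1.1253·70 + 0.0957·49 + 0.1401·94 + 0.1283·65 + 0.1613·90 = 124.2158
  x_3 = 0.1419·45 + 0.0531·12 + 0.0478·70 + 1.0585·49 + 0.0680·94 + 0.1168·65 + 0.0439·90 = 80.1717
  x_4 = 0.1770·45 + 0.0952·12 + 0.1383·70 + 0.0715·49 + 1.0919·94 + 0.0827·65 + 0.1607·90 = 144.7613
  x_5 = 0.0777·45 + 0.0828·12 + 0.1217·70 + 0.1238·49 + 0.1352·94 + 1.0479·65 + 0.1038·90 = 109.2417
  x_6 = 0.1671·45 + 0.0432·12 + 0.1512·70 + 0.0724·49 + 0.1580·94 + 0.0626·65 + 1.0634·90 = 136.7952
Δx_0 = L[0,6] · Δd_6 = 0.1131 · 15 = 1.6970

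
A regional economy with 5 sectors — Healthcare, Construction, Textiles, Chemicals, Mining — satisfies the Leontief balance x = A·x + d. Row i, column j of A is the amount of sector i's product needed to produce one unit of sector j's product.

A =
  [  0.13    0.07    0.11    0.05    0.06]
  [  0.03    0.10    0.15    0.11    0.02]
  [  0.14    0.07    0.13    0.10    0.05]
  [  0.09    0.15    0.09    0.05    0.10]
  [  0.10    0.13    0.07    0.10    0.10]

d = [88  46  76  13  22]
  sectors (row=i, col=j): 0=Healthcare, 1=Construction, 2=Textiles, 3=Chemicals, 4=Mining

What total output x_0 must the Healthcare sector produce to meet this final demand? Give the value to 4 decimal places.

Form M = I − A:
  [  0.87   -0.07   -0.11   -0.05   -0.06]
  [ -0.03    0.90   -0.15   -0.11   -0.02]
  [ -0.14   -0.07    0.87   -0.10   -0.05]
  [ -0.09   -0.15   -0.09    0.95   -0.10]
  [ -0.10   -0.13   -0.07   -0.10    0.90]
Leontief inverse L = M⁻¹:
  [  1.2102    0.1438    0.1981    0.1125    0.1074]
  [  0.1046    1.1763    0.2393    0.1738    0.0657]
  [  0.2338    0.1580    1.2326    0.1716    0.1066]
  [  0.1730    0.2380    0.1916    1.1255    0.1525]
  [  0.1870    0.2246    0.1737    0.1760    1.1578]
Total output x = L · d:
  x_0 = 1.2102·88 + 0.1438·46 + 0.1981·76 + 0.1125·13 + 0.1074·22 = 131.9958
  x_1 = 0.1046·88 + 1.1763·46 + 0.2393·76 + 0.1738·13 + 0.0657·22 = 85.2096
  x_2 = 0.2338·88 + 0.1580·46 + 1.2326·76 + 0.1716·13 + 0.1066·22 = 126.0962
  x_3 = 0.1730·88 + 0.2380·46 + 0.1916·76 + 1.1255·13 + 0.1525·22 = 58.7208
  x_4 = 0.1870·88 + 0.2246·46 + 0.1737·76 + 0.1760·13 + 1.1578·22 = 67.7507

131.9958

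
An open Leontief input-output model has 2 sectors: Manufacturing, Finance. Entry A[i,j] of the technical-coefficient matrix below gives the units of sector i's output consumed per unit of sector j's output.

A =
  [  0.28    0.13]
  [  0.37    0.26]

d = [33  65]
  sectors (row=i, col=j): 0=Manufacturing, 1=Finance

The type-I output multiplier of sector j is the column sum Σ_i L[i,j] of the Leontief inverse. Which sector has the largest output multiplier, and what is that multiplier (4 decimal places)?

Form M = I − A:
  [  0.72   -0.13]
  [ -0.37    0.74]
Leontief inverse L = M⁻¹:
  [  1.5267    0.2682]
  [  0.7634    1.4855]
Total output x = L · d:
  x_0 = 1.5267·33 + 0.2682·65 = 67.8151
  x_1 = 0.7634·33 + 1.4855·65 = 121.7454
Output multipliers (column sums of L):
  Manufacturing: 2.2901
  Finance: 1.7537

Manufacturing (2.2901)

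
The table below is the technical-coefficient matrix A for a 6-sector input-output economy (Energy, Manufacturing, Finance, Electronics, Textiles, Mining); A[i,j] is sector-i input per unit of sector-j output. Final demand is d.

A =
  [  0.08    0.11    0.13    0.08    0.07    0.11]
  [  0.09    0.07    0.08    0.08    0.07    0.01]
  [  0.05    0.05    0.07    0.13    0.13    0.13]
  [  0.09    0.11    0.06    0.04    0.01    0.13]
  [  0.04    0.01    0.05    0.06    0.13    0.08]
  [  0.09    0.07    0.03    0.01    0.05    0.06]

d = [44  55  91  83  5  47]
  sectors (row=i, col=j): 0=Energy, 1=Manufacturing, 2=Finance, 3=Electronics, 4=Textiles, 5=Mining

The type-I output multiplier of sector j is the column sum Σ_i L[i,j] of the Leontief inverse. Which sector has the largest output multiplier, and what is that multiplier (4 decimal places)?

Form M = I − A:
  [  0.92   -0.11   -0.13   -0.08   -0.07   -0.11]
  [ -0.09    0.93   -0.08   -0.08   -0.07   -0.01]
  [ -0.05   -0.05    0.93   -0.13   -0.13   -0.13]
  [ -0.09   -0.11   -0.06    0.96   -0.01   -0.13]
  [ -0.04   -0.01   -0.05   -0.06    0.87   -0.08]
  [ -0.09   -0.07   -0.03   -0.01   -0.05    0.94]
Leontief inverse L = M⁻¹:
  [  1.1564    0.1820    0.2015    0.1503    0.1510    0.1988]
  [  0.1431    1.1222    0.1344    0.1324    0.1278    0.0765]
  [  0.1211    0.1158    1.1321    0.1880    0.2028    0.2152]
  [  0.1510    0.1682    0.1157    1.0901    0.0665    0.1919]
  [  0.0843    0.0496    0.0904    0.0987    1.1827    0.1372]
  [  0.1313    0.1091    0.0715    0.0471    0.0941    1.1048]
Total output x = L · d:
  x_0 = 1.1564·44 + 0.1820·55 + 0.2015·91 + 0.1503·83 + 0.1510·5 + 0.1988·47 = 101.8056
  x_1 = 0.1431·44 + 1.1222·55 + 0.1344·91 + 0.1324·83 + 0.1278·5 + 0.0765·47 = 95.4732
  x_2 = 0.1211·44 + 0.1158·55 + 1.1321·91 + 0.1880·83 + 0.2028·5 + 0.2152·47 = 141.4533
  x_3 = 0.1510·44 + 0.1682·55 + 0.1157·91 + 1.0901·83 + 0.0665·5 + 0.1919·47 = 126.2504
  x_4 = 0.0843·44 + 0.0496·55 + 0.0904·91 + 0.0987·83 + 1.1827·5 + 0.1372·47 = 35.2203
  x_5 = 0.1313·44 + 0.1091·55 + 0.0715·91 + 0.0471·83 + 0.0941·5 + 1.1048·47 = 74.5880
Output multipliers (column sums of L):
  Energy: 1.7873
  Manufacturing: 1.7468
  Finance: 1.7457
  Electronics: 1.7067
  Textiles: 1.8248
  Mining: 1.9243

Mining (1.9243)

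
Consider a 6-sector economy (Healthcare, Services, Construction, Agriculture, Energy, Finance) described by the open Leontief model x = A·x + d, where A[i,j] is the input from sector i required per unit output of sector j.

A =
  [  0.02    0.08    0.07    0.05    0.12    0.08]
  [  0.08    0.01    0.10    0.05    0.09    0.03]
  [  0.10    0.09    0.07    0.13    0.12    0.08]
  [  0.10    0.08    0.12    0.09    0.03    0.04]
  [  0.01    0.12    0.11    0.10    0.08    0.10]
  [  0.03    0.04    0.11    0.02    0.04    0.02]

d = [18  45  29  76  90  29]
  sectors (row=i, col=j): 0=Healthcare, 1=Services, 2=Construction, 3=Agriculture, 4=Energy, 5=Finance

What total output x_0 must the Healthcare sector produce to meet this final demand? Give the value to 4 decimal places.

57.4843

Form M = I − A:
  [  0.98   -0.08   -0.07   -0.05   -0.12   -0.08]
  [ -0.08    0.99   -0.10   -0.05   -0.09   -0.03]
  [ -0.10   -0.09    0.93   -0.13   -0.12   -0.08]
  [ -0.10   -0.08   -0.12    0.91   -0.03   -0.04]
  [ -0.01   -0.12   -0.11   -0.10    0.92   -0.10]
  [ -0.03   -0.04   -0.11   -0.02   -0.04    0.98]
Leontief inverse L = M⁻¹:
  [  1.0630    0.1347    0.1447    0.1090    0.1797    0.1255]
  [  0.1181    1.0640    0.1633    0.1061    0.1475    0.0749]
  [  0.1615    0.1673    1.1737    0.2113    0.2037    0.1435]
  [  0.1535    0.1398    0.1985    1.1565    0.1012    0.0905]
  [  0.0696    0.1838    0.2016    0.1727    1.1526    0.1524]
  [  0.0615    0.0767    0.1551    0.0620    0.0835    1.0515]
Total output x = L · d:
  x_0 = 1.0630·18 + 0.1347·45 + 0.1447·29 + 0.1090·76 + 0.1797·90 + 0.1255·29 = 57.4843
  x_1 = 0.1181·18 + 1.0640·45 + 0.1633·29 + 0.1061·76 + 0.1475·90 + 0.0749·29 = 78.2576
  x_2 = 0.1615·18 + 0.1673·45 + 1.1737·29 + 0.2113·76 + 0.2037·90 + 0.1435·29 = 83.0210
  x_3 = 0.1535·18 + 0.1398·45 + 0.1985·29 + 1.1565·76 + 0.1012·90 + 0.0905·29 = 114.4420
  x_4 = 0.0696·18 + 0.1838·45 + 0.2016·29 + 0.1727·76 + 1.1526·90 + 0.1524·29 = 136.6522
  x_5 = 0.0615·18 + 0.0767·45 + 0.1551·29 + 0.0620·76 + 0.0835·90 + 1.0515·29 = 51.7776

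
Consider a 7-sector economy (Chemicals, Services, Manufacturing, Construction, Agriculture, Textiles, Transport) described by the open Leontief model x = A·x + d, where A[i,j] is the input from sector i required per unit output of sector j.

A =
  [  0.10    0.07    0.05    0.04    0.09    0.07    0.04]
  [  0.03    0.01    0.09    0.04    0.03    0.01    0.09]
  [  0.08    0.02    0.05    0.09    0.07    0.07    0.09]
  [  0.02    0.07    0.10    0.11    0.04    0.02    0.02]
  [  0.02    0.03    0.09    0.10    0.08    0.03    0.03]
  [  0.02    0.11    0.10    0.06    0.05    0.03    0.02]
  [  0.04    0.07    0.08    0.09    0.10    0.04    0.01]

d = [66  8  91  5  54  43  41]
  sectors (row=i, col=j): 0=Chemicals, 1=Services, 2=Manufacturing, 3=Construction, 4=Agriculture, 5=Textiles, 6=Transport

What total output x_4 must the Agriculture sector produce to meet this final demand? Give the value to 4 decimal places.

Form M = I − A:
  [  0.90   -0.07   -0.05   -0.04   -0.09   -0.07   -0.04]
  [ -0.03    0.99   -0.09   -0.04   -0.03   -0.01   -0.09]
  [ -0.08   -0.02    0.95   -0.09   -0.07   -0.07   -0.09]
  [ -0.02   -0.07   -0.10    0.89   -0.04   -0.02   -0.02]
  [ -0.02   -0.03   -0.09   -0.10    0.92   -0.03   -0.03]
  [ -0.02   -0.11   -0.10   -0.06   -0.05    0.97   -0.02]
  [ -0.04   -0.07   -0.08   -0.09   -0.10   -0.04    0.99]
Leontief inverse L = M⁻¹:
  [  1.1354    0.1101    0.1106    0.0973    0.1408    0.1005    0.0742]
  [  0.0550    1.0360    0.1290    0.0831    0.0666    0.0324    0.1125]
  [  0.1149    0.0650    1.1135    0.1536    0.1234    0.1013    0.1207]
  [  0.0475    0.0994    0.1506    1.1623    0.0779    0.0438    0.0514]
  [  0.0467    0.0612    0.1413    0.1546    1.1203    0.0545    0.0585]
  [  0.0483    0.1379    0.1511    0.1102    0.0887    1.0540    0.0544]
  [  0.0700    0.1038    0.1376    0.1480    0.1442    0.0666    1.0436]
Total output x = L · d:
  x_0 = 1.1354·66 + 0.1101·8 + 0.1106·91 + 0.0973·5 + 0.1408·54 + 0.1005·43 + 0.0742·41 = 101.3369
  x_1 = 0.0550·66 + 1.0360·8 + 0.1290·91 + 0.0831·5 + 0.0666·54 + 0.0324·43 + 0.1125·41 = 33.6743
  x_2 = 0.1149·66 + 0.0650·8 + 1.1135·91 + 0.1536·5 + 0.1234·54 + 0.1013·43 + 0.1207·41 = 126.1673
  x_3 = 0.0475·66 + 0.0994·8 + 0.1506·91 + 1.1623·5 + 0.0779·54 + 0.0438·43 + 0.0514·41 = 31.6408
  x_4 = 0.0467·66 + 0.0612·8 + 0.1413·91 + 0.1546·5 + 1.1203·54 + 0.0545·43 + 0.0585·41 = 82.4445
  x_5 = 0.0483·66 + 0.1379·8 + 0.1511·91 + 0.1102·5 + 0.0887·54 + 1.0540·43 + 0.0544·41 = 70.9396
  x_6 = 0.0700·66 + 0.1038·8 + 0.1376·91 + 0.1480·5 + 0.1442·54 + 0.0666·43 + 1.0436·41 = 72.1553

82.4445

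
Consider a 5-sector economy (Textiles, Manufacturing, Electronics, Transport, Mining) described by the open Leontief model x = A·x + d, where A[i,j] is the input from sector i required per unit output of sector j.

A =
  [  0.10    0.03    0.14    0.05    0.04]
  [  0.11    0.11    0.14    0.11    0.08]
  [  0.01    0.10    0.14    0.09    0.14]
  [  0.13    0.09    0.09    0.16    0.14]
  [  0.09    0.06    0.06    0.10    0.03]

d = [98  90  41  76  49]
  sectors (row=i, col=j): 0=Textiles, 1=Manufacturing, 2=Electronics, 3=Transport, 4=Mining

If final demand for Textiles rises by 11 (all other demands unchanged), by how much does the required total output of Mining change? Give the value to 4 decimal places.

1.6307

Form M = I − A:
  [  0.90   -0.03   -0.14   -0.05   -0.04]
  [ -0.11    0.89   -0.14   -0.11   -0.08]
  [ -0.01   -0.10    0.86   -0.09   -0.14]
  [ -0.13   -0.09   -0.09    0.84   -0.14]
  [ -0.09   -0.06   -0.06   -0.10    0.97]
Leontief inverse L = M⁻¹:
  [  1.1504    0.0820    0.2198    0.1150    0.1025]
  [  0.1977    1.1934    0.2614    0.2170    0.1756]
  [  0.0849    0.1764    1.2406    0.1878    0.2242]
  [  0.2330    0.1779    0.2176    1.2796    0.2404]
  [  0.1482    0.1107    0.1357    0.1676    1.0900]
Total output x = L · d:
  x_0 = 1.1504·98 + 0.0820·90 + 0.2198·41 + 0.1150·76 + 0.1025·49 = 142.8988
  x_1 = 0.1977·98 + 1.1934·90 + 0.2614·41 + 0.2170·76 + 0.1756·49 = 162.5906
  x_2 = 0.0849·98 + 0.1764·90 + 1.2406·41 + 0.1878·76 + 0.2242·49 = 100.3110
  x_3 = 0.2330·98 + 0.1779·90 + 0.2176·41 + 1.2796·76 + 0.2404·49 = 156.7929
  x_4 = 0.1482·98 + 0.1107·90 + 0.1357·41 + 0.1676·76 + 1.0900·49 = 96.2003
Δx_4 = L[4,0] · Δd_0 = 0.1482 · 11 = 1.6307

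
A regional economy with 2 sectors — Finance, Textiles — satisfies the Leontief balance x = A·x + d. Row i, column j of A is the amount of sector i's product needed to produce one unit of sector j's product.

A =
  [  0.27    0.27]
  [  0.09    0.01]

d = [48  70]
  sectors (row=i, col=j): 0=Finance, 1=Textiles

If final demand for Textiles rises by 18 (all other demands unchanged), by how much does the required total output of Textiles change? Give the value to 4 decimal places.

Form M = I − A:
  [  0.73   -0.27]
  [ -0.09    0.99]
Leontief inverse L = M⁻¹:
  [  1.4175    0.3866]
  [  0.1289    1.0452]
Total output x = L · d:
  x_0 = 1.4175·48 + 0.3866·70 = 95.1031
  x_1 = 0.1289·48 + 1.0452·70 = 79.3528
Δx_1 = L[1,1] · Δd_1 = 1.0452 · 18 = 18.8144

18.8144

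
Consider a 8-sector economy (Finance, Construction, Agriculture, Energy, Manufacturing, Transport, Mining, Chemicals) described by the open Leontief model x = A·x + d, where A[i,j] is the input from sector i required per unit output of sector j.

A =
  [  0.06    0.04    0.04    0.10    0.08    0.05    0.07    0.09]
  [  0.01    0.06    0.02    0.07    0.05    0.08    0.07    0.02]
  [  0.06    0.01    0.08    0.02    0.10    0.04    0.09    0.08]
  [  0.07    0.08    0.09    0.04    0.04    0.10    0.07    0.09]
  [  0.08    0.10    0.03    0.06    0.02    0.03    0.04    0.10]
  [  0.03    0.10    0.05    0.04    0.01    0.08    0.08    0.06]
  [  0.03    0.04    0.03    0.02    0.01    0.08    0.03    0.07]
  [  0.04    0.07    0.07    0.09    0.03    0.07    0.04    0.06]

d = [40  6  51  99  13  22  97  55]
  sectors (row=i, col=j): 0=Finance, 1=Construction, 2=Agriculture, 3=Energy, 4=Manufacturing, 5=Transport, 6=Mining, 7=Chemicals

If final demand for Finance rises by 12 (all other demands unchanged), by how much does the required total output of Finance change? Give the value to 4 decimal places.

13.2856

Form M = I − A:
  [  0.94   -0.04   -0.04   -0.10   -0.08   -0.05   -0.07   -0.09]
  [ -0.01    0.94   -0.02   -0.07   -0.05   -0.08   -0.07   -0.02]
  [ -0.06   -0.01    0.92   -0.02   -0.10   -0.04   -0.09   -0.08]
  [ -0.07   -0.08   -0.09    0.96   -0.04   -0.10   -0.07   -0.09]
  [ -0.08   -0.10   -0.03   -0.06    0.98   -0.03   -0.04   -0.10]
  [ -0.03   -0.10   -0.05   -0.04   -0.01    0.92   -0.08   -0.06]
  [ -0.03   -0.04   -0.03   -0.02   -0.01   -0.08    0.97   -0.07]
  [ -0.04   -0.07   -0.07   -0.09   -0.03   -0.07   -0.04    0.94]
Leontief inverse L = M⁻¹:
  [  1.1071    0.1038    0.0922    0.1549    0.1188    0.1173    0.1283    0.1606]
  [  0.0398    1.1063    0.0541    0.1045    0.0740    0.1293    0.1117    0.0664]
  [  0.1027    0.0634    1.1246    0.0677    0.1360    0.0950    0.1406    0.1444]
  [  0.1164    0.1450    0.1444    1.0978    0.0845    0.1714    0.1358    0.1617]
  [  0.1169    0.1526    0.0734    0.1111    1.0564    0.0892    0.0916    0.1562]
  [  0.0622    0.1498    0.0899    0.0824    0.0416    1.1373    0.1297    0.1114]
  [  0.0535    0.0767    0.0595    0.0516    0.0318    0.1196    1.0652    0.1071]
  [  0.0795    0.1247    0.1171    0.1364    0.0669    0.1307    0.0952    1.1197]
Total output x = L · d:
  x_0 = 1.1071·40 + 0.1038·6 + 0.0922·51 + 0.1549·99 + 0.1188·13 + 0.1173·22 + 0.1283·97 + 0.1606·55 = 90.3430
  x_1 = 0.0398·40 + 1.1063·6 + 0.0541·51 + 0.1045·99 + 0.0740·13 + 0.1293·22 + 0.1117·97 + 0.0664·55 = 39.6329
  x_2 = 0.1027·40 + 0.0634·6 + 1.1246·51 + 0.0677·99 + 0.1360·13 + 0.0950·22 + 0.1406·97 + 0.1444·55 = 93.9800
  x_3 = 0.1164·40 + 0.1450·6 + 0.1444·51 + 1.0978·99 + 0.0845·13 + 0.1714·22 + 0.1358·97 + 0.1617·55 = 148.4999
  x_4 = 0.1169·40 + 0.1526·6 + 0.0734·51 + 0.1111·99 + 1.0564·13 + 0.0892·22 + 0.0916·97 + 0.1562·55 = 53.5187
  x_5 = 0.0622·40 + 0.1498·6 + 0.0899·51 + 0.0824·99 + 0.0416·13 + 1.1373·22 + 0.1297·97 + 0.1114·55 = 60.3973
  x_6 = 0.0535·40 + 0.0767·6 + 0.0595·51 + 0.0516·99 + 0.0318·13 + 0.1196·22 + 1.0652·97 + 0.1071·55 = 122.9993
  x_7 = 0.0795·40 + 0.1247·6 + 0.1171·51 + 0.1364·99 + 0.0669·13 + 0.1307·22 + 0.0952·97 + 1.1197·55 = 97.9627
Δx_0 = L[0,0] · Δd_0 = 1.1071 · 12 = 13.2856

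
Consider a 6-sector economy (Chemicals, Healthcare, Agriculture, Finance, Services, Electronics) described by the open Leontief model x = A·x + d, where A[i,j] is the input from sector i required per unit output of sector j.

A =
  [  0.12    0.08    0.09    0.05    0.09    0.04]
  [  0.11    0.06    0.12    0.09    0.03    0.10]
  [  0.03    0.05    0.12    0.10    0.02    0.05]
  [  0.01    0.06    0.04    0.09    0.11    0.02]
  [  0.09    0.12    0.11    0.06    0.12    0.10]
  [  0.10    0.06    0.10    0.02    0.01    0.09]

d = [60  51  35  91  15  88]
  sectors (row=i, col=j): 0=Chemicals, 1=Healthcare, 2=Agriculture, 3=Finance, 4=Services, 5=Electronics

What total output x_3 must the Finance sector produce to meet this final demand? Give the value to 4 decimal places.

Form M = I − A:
  [  0.88   -0.08   -0.09   -0.05   -0.09   -0.04]
  [ -0.11    0.94   -0.12   -0.09   -0.03   -0.10]
  [ -0.03   -0.05    0.88   -0.10   -0.02   -0.05]
  [ -0.01   -0.06   -0.04    0.91   -0.11   -0.02]
  [ -0.09   -0.12   -0.11   -0.06    0.88   -0.10]
  [ -0.10   -0.06   -0.10   -0.02   -0.01    0.91]
Leontief inverse L = M⁻¹:
  [  1.1870    0.1420    0.1748    0.1101    0.1451    0.0957]
  [  0.1745    1.1195    0.2051    0.1516    0.0814    0.1542]
  [  0.0689    0.0908    1.1795    0.1480    0.0564    0.0873]
  [  0.0521    0.1055    0.0974    1.1344    0.1536    0.0611]
  [  0.1747    0.1975    0.2189    0.1351    1.1848    0.1746]
  [  0.1526    0.1039    0.1669    0.0648    0.0439    1.1324]
Total output x = L · d:
  x_0 = 1.1870·60 + 0.1420·51 + 0.1748·35 + 0.1101·91 + 0.1451·15 + 0.0957·88 = 105.2053
  x_1 = 0.1745·60 + 1.1195·51 + 0.2051·35 + 0.1516·91 + 0.0814·15 + 0.1542·88 = 103.3320
  x_2 = 0.0689·60 + 0.0908·51 + 1.1795·35 + 0.1480·91 + 0.0564·15 + 0.0873·88 = 72.0488
  x_3 = 0.0521·60 + 0.1055·51 + 0.0974·35 + 1.1344·91 + 0.1536·15 + 0.0611·88 = 122.8194
  x_4 = 0.1747·60 + 0.1975·51 + 0.2189·35 + 0.1351·91 + 1.1848·15 + 0.1746·88 = 73.6514
  x_5 = 0.1526·60 + 0.1039·51 + 0.1669·35 + 0.0648·91 + 0.0439·15 + 1.1324·88 = 126.5035

122.8194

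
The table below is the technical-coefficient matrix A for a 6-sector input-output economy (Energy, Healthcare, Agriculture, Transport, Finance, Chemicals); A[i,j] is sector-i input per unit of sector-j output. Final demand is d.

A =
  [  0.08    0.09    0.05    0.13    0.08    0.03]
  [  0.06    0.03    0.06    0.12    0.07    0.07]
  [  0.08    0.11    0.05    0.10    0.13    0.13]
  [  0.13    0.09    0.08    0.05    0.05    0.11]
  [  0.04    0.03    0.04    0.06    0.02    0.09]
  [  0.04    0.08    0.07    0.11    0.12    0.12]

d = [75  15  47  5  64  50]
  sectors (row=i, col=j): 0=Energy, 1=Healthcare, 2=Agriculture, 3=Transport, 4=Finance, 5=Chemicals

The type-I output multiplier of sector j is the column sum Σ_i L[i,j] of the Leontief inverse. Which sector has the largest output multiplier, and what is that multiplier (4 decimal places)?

Transport (2.0574)

Form M = I − A:
  [  0.92   -0.09   -0.05   -0.13   -0.08   -0.03]
  [ -0.06    0.97   -0.06   -0.12   -0.07   -0.07]
  [ -0.08   -0.11    0.95   -0.10   -0.13   -0.13]
  [ -0.13   -0.09   -0.08    0.95   -0.05   -0.11]
  [ -0.04   -0.03   -0.04   -0.06    0.98   -0.09]
  [ -0.04   -0.08   -0.07   -0.11   -0.12    0.88]
Leontief inverse L = M⁻¹:
  [  1.1456    0.1502    0.1010    0.2076    0.1413    0.1063]
  [  0.1188    1.0875    0.1069    0.1896    0.1288    0.1432]
  [  0.1571    0.1856    1.1158    0.2027    0.2129    0.2321]
  [  0.1983    0.1603    0.1368    1.1452    0.1282    0.1960]
  [  0.0791    0.0706    0.0733    0.1111    1.0647    0.1419]
  [  0.1110    0.1501    0.1302    0.2011    0.1963    1.2165]
Total output x = L · d:
  x_0 = 1.1456·75 + 0.1502·15 + 0.1010·47 + 0.2076·5 + 0.1413·64 + 0.1063·50 = 108.3193
  x_1 = 0.1188·75 + 1.0875·15 + 0.1069·47 + 0.1896·5 + 0.1288·64 + 0.1432·50 = 46.5963
  x_2 = 0.1571·75 + 0.1856·15 + 1.1158·47 + 0.2027·5 + 0.2129·64 + 0.2321·50 = 93.2479
  x_3 = 0.1983·75 + 0.1603·15 + 0.1368·47 + 1.1452·5 + 0.1282·64 + 0.1960·50 = 47.4375
  x_4 = 0.0791·75 + 0.0706·15 + 0.0733·47 + 0.1111·5 + 1.0647·64 + 0.1419·50 = 86.2289
  x_5 = 0.1110·75 + 0.1501·15 + 0.1302·47 + 0.2011·5 + 0.1963·64 + 1.2165·50 = 91.0834
Output multipliers (column sums of L):
  Energy: 1.8099
  Healthcare: 1.8043
  Agriculture: 1.6639
  Transport: 2.0574
  Finance: 1.8720
  Chemicals: 2.0360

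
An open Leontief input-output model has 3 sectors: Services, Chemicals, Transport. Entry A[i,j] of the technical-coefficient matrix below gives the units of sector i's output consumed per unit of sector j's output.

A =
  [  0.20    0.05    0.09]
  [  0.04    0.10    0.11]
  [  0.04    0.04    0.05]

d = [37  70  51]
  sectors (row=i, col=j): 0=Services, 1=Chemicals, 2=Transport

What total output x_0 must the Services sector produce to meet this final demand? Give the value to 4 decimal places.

58.4624

Form M = I − A:
  [  0.80   -0.05   -0.09]
  [ -0.04    0.90   -0.11]
  [ -0.04   -0.04    0.95]
Leontief inverse L = M⁻¹:
  [  1.2602    0.0757    0.1282]
  [  0.0628    1.1206    0.1357]
  [  0.0557    0.0504    1.0637]
Total output x = L · d:
  x_0 = 1.2602·37 + 0.0757·70 + 0.1282·51 = 58.4624
  x_1 = 0.0628·37 + 1.1206·70 + 0.1357·51 = 87.6896
  x_2 = 0.0557·37 + 0.0504·70 + 1.0637·51 = 59.8380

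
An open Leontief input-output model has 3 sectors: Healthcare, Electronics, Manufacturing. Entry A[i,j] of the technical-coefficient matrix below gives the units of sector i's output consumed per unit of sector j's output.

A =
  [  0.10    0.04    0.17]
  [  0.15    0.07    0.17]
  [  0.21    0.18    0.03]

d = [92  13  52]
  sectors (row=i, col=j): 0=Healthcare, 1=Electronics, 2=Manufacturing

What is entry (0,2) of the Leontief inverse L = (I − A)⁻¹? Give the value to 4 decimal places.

Form M = I − A:
  [  0.90   -0.04   -0.17]
  [ -0.15    0.93   -0.17]
  [ -0.21   -0.18    0.97]
Leontief inverse L = M⁻¹:
  [  1.1788    0.0939    0.2230]
  [  0.2451    1.1325    0.2414]
  [  0.3007    0.2305    1.1240]
Total output x = L · d:
  x_0 = 1.1788·92 + 0.0939·13 + 0.2230·52 = 121.2683
  x_1 = 0.2451·92 + 1.1325·13 + 0.2414·52 = 49.8265
  x_2 = 0.3007·92 + 0.2305·13 + 1.1240·52 = 89.1084

L[0,2] = 0.2230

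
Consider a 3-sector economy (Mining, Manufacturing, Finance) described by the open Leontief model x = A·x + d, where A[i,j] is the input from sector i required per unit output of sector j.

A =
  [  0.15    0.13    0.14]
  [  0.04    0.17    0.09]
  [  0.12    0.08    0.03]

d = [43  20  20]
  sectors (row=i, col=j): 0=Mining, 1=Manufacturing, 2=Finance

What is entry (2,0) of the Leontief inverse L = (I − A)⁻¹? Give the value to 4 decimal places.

Form M = I − A:
  [  0.85   -0.13   -0.14]
  [ -0.04    0.83   -0.09]
  [ -0.12   -0.08    0.97]
Leontief inverse L = M⁻¹:
  [  1.2138    0.2089    0.1946]
  [  0.0755    1.2287    0.1249]
  [  0.1564    0.1272    1.0653]
Total output x = L · d:
  x_0 = 1.2138·43 + 0.2089·20 + 0.1946·20 = 60.2604
  x_1 = 0.0755·43 + 1.2287·20 + 0.1249·20 = 30.3157
  x_2 = 0.1564·43 + 0.1272·20 + 1.0653·20 = 30.5737

L[2,0] = 0.1564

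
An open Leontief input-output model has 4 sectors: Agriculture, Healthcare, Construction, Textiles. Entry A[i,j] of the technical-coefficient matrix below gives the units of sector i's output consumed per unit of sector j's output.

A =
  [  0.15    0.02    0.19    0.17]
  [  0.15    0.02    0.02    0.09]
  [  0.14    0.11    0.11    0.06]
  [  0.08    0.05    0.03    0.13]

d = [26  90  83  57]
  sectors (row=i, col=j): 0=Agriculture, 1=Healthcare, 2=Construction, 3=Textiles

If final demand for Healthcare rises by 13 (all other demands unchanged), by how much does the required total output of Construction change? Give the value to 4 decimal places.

1.8802

Form M = I − A:
  [  0.85   -0.02   -0.19   -0.17]
  [ -0.15    0.98   -0.02   -0.09]
  [ -0.14   -0.11    0.89   -0.06]
  [ -0.08   -0.05   -0.03    0.87]
Leontief inverse L = M⁻¹:
  [  1.2608    0.0711    0.2800    0.2730]
  [  0.2102    1.0408    0.0735    0.1538]
  [  0.2335    0.1446    1.1815    0.1421]
  [  0.1361    0.0713    0.0707    1.1883]
Total output x = L · d:
  x_0 = 1.2608·26 + 0.0711·90 + 0.2800·83 + 0.2730·57 = 77.9790
  x_1 = 0.2102·26 + 1.0408·90 + 0.0735·83 + 0.1538·57 = 114.0021
  x_2 = 0.2335·26 + 0.1446·90 + 1.1815·83 + 0.1421·57 = 125.2481
  x_3 = 0.1361·26 + 0.0713·90 + 0.0707·83 + 1.1883·57 = 83.5585
Δx_2 = L[2,1] · Δd_1 = 0.1446 · 13 = 1.8802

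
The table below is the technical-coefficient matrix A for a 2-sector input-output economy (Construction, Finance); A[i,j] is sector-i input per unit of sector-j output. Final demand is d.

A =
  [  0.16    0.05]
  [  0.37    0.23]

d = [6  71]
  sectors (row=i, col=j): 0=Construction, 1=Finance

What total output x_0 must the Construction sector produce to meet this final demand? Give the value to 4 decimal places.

13.0033

Form M = I − A:
  [  0.84   -0.05]
  [ -0.37    0.77]
Leontief inverse L = M⁻¹:
  [  1.2255    0.0796]
  [  0.5889    1.3369]
Total output x = L · d:
  x_0 = 1.2255·6 + 0.0796·71 = 13.0033
  x_1 = 0.5889·6 + 1.3369·71 = 98.4562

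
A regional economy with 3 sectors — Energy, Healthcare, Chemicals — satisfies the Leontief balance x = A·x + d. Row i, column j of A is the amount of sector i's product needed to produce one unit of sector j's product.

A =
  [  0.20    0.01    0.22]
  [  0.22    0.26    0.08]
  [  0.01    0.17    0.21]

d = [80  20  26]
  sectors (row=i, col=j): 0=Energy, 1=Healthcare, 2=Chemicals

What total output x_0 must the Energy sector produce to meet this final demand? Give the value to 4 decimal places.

114.1955

Form M = I − A:
  [  0.80   -0.01   -0.22]
  [ -0.22    0.74   -0.08]
  [ -0.01   -0.17    0.79]
Leontief inverse L = M⁻¹:
  [  1.2826    0.1018    0.3675]
  [  0.3922    1.4147    0.2525]
  [  0.1006    0.3057    1.3248]
Total output x = L · d:
  x_0 = 1.2826·80 + 0.1018·20 + 0.3675·26 = 114.1955
  x_1 = 0.3922·80 + 1.4147·20 + 0.2525·26 = 66.2321
  x_2 = 0.1006·80 + 0.3057·20 + 1.3248·26 = 48.6094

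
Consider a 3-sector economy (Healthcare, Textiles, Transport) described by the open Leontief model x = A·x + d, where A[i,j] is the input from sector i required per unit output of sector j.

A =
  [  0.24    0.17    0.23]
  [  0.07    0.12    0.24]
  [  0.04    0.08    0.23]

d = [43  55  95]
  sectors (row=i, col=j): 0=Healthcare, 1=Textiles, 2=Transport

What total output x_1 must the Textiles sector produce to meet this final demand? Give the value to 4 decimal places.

110.9276

Form M = I − A:
  [  0.76   -0.17   -0.23]
  [ -0.07    0.88   -0.24]
  [ -0.04   -0.08    0.77]
Leontief inverse L = M⁻¹:
  [  1.3711    0.3109    0.5065]
  [  0.1322    1.1995    0.4134]
  [  0.0850    0.1408    1.3680]
Total output x = L · d:
  x_0 = 1.3711·43 + 0.3109·55 + 0.5065·95 = 124.1693
  x_1 = 0.1322·43 + 1.1995·55 + 0.4134·95 = 110.9276
  x_2 = 0.0850·43 + 0.1408·55 + 1.3680·95 = 141.3519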